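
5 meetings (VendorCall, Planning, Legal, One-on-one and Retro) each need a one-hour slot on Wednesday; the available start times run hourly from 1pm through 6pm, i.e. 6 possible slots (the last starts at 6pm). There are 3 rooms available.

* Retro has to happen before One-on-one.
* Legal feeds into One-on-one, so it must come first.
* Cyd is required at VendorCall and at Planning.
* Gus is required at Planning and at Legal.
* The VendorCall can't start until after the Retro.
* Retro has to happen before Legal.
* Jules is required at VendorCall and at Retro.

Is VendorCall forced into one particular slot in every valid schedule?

VendorCall can be 2pm (e.g. Legal -> 2pm; VendorCall -> 2pm; Planning -> 1pm; Retro -> 1pm; One-on-one -> 3pm) or 3pm (e.g. One-on-one=3pm; Retro=1pm; Planning=1pm; VendorCall=3pm; Legal=2pm).

No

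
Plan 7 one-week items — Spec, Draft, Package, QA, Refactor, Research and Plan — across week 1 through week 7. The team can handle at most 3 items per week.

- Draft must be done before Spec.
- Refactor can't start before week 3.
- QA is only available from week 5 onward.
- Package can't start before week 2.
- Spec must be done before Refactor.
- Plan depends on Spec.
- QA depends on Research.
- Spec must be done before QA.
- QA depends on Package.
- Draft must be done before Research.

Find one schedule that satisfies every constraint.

Draft in week 1, Plan in week 3, Spec in week 2, Research in week 2, QA in week 5, Refactor in week 3, Package in week 2

Checking: Draft(week 1) before Spec(week 2); Draft(week 1) before Research(week 2); Spec(week 2) before Plan(week 3); Package(week 2) before QA(week 5); Spec(week 2) before QA(week 5); Spec(week 2) before Refactor(week 3); Research(week 2) before QA(week 5); QA=week 5 in [week 5,week 7]; Package=week 2 in [week 2,week 7]; Refactor=week 3 in [week 3,week 7]; max 3 per week (cap 3).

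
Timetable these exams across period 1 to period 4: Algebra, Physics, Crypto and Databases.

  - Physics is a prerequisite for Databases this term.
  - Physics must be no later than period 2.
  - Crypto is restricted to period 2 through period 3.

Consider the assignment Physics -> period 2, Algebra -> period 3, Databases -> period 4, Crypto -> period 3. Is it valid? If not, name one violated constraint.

Physics must be no later than period 2 — holds.
Physics is a prerequisite for Databases this term — holds.
Crypto is restricted to period 2 through period 3 — holds.

Yes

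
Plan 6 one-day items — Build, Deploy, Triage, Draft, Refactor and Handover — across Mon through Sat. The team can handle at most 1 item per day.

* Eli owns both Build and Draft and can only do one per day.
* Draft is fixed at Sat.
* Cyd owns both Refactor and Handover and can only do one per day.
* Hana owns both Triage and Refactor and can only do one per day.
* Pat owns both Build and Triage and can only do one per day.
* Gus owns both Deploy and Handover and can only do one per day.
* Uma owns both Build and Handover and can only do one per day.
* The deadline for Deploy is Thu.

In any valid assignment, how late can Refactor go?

Refactor at Fri is achievable: Refactor=Fri; Deploy=Mon; Handover=Thu; Draft=Sat; Triage=Wed; Build=Tue.
Nothing later works — the conflict and capacity constraints rule out every day after Fri.

Fri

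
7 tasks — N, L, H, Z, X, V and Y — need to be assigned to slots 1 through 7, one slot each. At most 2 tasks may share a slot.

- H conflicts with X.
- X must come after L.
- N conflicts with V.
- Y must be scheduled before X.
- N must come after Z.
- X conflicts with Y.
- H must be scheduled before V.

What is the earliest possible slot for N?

2

Precedence pushes N to at least 2.
N at 2 is achievable: H -> 4, L -> 1, Z -> 1, Y -> 2, V -> 5, N -> 2, X -> 3.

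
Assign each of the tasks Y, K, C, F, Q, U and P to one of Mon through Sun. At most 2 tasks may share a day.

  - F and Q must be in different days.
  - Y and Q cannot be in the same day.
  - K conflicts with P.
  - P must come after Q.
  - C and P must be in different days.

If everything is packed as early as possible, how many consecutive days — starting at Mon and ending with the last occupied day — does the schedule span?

4

The precedence chain requires at least 2 distinct days.
With at most 2 per day and 7 tasks, at least 4 days are needed.
4 works (last occupied day: Thu): for example C=Wed, F=Wed, P=Tue, K=Mon, Q=Mon, U=Thu, Y=Tue.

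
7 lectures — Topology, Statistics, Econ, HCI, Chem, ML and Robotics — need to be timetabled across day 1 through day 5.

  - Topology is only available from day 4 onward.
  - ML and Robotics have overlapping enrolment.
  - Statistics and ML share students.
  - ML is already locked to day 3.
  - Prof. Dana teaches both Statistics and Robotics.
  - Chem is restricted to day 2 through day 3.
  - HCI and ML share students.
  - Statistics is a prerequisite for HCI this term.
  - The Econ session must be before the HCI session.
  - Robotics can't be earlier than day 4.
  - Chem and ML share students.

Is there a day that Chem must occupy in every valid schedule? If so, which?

day 2

Chem's window is day 2–day 3.
ML is fixed at day 3, and Chem can't share a day with ML.
So Chem must be day 2.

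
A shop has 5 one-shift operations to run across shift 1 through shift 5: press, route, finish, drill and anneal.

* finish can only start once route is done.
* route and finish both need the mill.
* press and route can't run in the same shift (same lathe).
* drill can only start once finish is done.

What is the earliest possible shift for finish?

Precedence pushes finish to at least shift 2; downstream work caps finish at shift 4.
finish at shift 2 is achievable: anneal -> shift 1, drill -> shift 3, finish -> shift 2, press -> shift 2, route -> shift 1.

shift 2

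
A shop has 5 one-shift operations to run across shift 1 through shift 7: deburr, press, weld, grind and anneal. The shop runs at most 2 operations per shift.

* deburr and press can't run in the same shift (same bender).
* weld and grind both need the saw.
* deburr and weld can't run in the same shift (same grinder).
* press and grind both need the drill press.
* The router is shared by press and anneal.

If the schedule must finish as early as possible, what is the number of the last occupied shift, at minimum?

With at most 2 per shift and 5 operations, at least 3 shifts are needed.
3 works (last occupied shift: shift 3): for example press in shift 2, weld in shift 2, grind in shift 1, anneal in shift 3, deburr in shift 1.

3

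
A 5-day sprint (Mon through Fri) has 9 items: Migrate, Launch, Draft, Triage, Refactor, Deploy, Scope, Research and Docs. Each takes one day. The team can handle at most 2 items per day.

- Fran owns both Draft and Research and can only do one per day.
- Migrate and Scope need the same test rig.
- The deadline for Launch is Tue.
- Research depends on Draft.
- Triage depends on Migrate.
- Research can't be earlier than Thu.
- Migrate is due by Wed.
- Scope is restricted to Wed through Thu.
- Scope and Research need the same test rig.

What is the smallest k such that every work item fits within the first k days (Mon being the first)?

5 days

The precedence chain requires at least 2 distinct days.
With at most 2 per day and 9 work items, at least 5 days are needed.
Research can't be placed before Thu — that is day 4 counting from Mon — so the schedule must run through at least 4 days.
5 works (last occupied day: Fri): for example Deploy=Thu; Triage=Tue; Migrate=Mon; Draft=Tue; Refactor=Wed; Research=Thu; Docs=Fri; Scope=Wed; Launch=Mon.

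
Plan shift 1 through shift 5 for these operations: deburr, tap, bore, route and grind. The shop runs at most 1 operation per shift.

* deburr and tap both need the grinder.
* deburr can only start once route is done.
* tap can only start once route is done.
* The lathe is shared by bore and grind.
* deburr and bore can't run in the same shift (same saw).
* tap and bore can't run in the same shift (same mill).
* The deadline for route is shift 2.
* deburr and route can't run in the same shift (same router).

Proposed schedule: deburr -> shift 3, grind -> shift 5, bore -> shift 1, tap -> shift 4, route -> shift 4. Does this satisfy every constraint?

deburr and route can't run in the same shift (same router) — holds.
tap can only start once route is done — violated.
The lathe is shared by bore and grind — holds.
deburr and tap both need the grinder — holds.
deburr can only start once route is done — violated.
tap and bore can't run in the same shift (same mill) — holds.
deburr and bore can't run in the same shift (same saw) — holds.
The deadline for route is shift 2 — violated.
The shop runs at most 1 operation per shift — violated.

No. The deadline for route is shift 2 is not satisfied.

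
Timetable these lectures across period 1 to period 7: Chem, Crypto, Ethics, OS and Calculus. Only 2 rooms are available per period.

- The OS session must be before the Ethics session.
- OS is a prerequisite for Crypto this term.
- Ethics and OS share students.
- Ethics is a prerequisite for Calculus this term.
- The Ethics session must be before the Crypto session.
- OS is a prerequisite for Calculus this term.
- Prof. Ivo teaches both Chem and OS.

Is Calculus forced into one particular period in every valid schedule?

Calculus can be period 3 (e.g. Calculus in period 3; Chem in period 2; Ethics in period 2; Crypto in period 3; OS in period 1) or period 4 (e.g. Crypto -> period 3; Chem -> period 2; OS -> period 1; Ethics -> period 2; Calculus -> period 4).

No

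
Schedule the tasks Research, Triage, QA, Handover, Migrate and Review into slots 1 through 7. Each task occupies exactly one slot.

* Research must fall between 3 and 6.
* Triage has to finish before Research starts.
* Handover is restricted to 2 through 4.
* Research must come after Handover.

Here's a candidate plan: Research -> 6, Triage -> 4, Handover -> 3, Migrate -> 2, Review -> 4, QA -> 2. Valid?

Triage has to finish before Research starts — holds.
Research must come after Handover — holds.
Research must fall between 3 and 6 — holds.
Handover is restricted to 2 through 4 — holds.

Valid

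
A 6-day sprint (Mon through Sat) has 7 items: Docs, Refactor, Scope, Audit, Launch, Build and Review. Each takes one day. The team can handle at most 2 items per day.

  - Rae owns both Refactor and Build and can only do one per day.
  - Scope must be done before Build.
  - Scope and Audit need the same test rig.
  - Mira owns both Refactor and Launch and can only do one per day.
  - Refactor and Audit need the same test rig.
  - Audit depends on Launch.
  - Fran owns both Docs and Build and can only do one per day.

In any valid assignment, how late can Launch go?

Downstream work caps Launch at Fri.
Launch at Fri is achievable: Audit in Sat, Build in Tue, Refactor in Wed, Docs in Mon, Launch in Fri, Scope in Mon, Review in Tue.

Fri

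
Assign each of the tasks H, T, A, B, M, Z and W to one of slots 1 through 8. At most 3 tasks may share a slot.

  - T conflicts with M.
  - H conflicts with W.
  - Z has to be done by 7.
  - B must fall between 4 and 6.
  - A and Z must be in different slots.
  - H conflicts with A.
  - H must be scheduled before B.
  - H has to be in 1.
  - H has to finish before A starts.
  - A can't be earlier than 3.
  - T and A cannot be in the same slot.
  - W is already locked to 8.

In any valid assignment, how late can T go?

8

T at 8 is achievable: M -> 1, B -> 4, Z -> 1, W -> 8, H -> 1, A -> 3, T -> 8.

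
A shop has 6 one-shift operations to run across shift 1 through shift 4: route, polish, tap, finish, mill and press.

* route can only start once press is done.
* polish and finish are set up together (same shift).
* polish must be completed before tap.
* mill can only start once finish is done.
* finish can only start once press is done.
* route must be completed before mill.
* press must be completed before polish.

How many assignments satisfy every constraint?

Splitting on route: it can be shift 2 (5), shift 3 (4). Listing each branch's schedules as (polish, tap, finish, mill, press) by shift number:
route=shift 2: (2,3,2,3,1) (2,3,2,4,1) (2,4,2,3,1) (2,4,2,4,1) (3,4,3,4,1) — 5.
route=shift 3: (2,3,2,4,1) (2,4,2,4,1) (3,4,3,4,1) (3,4,3,4,2) — 4.
Summing: 5 + 4 = 9.

9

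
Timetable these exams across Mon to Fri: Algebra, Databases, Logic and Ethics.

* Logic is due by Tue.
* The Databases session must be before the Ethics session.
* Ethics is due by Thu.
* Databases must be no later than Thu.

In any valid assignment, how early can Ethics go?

Precedence pushes Ethics to at least Tue; Ethics's own window allows nothing later than Thu.
Ethics at Tue is achievable: Algebra=Mon; Logic=Mon; Databases=Mon; Ethics=Tue.

Tue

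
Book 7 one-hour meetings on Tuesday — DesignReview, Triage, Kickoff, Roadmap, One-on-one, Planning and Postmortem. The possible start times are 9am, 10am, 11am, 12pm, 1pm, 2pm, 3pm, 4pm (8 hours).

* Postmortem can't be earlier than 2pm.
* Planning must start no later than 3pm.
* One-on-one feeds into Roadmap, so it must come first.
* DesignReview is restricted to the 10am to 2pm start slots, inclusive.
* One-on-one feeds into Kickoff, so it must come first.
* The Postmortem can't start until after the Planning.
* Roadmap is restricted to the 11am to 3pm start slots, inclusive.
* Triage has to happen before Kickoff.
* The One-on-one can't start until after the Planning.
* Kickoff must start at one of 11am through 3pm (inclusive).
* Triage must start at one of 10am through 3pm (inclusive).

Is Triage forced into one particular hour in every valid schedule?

Triage can be 10am (e.g. Postmortem=2pm, Kickoff=11am, One-on-one=10am, DesignReview=10am, Roadmap=11am, Triage=10am, Planning=9am) or 11am (e.g. One-on-one=10am, Postmortem=2pm, Triage=11am, Planning=9am, Roadmap=11am, Kickoff=12pm, DesignReview=10am).

No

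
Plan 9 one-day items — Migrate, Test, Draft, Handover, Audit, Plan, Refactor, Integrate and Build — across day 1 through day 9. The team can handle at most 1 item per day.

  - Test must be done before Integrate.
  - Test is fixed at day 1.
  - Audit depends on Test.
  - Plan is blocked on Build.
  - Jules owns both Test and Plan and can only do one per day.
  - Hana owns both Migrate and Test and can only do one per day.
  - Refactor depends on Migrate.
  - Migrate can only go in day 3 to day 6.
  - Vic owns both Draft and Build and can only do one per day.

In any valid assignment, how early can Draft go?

day 2

Draft at day 2 is achievable: Audit -> day 4; Refactor -> day 7; Handover -> day 9; Plan -> day 6; Build -> day 5; Test -> day 1; Draft -> day 2; Migrate -> day 3; Integrate -> day 8.
Nothing earlier works — the conflict and capacity constraints rule out every day before day 2.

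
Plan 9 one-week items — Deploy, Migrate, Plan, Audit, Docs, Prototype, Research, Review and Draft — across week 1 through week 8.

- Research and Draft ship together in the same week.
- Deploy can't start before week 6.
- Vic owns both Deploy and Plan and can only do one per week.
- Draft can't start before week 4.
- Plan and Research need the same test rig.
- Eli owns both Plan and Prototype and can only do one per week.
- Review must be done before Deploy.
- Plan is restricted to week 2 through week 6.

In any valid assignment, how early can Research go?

week 4

Research must be in the same week as Draft, which can't be before week 4, so Research is at least week 4.
Research at week 4 is achievable: Migrate in week 1; Docs in week 1; Plan in week 2; Audit in week 1; Prototype in week 1; Deploy in week 6; Draft in week 4; Research in week 4; Review in week 1.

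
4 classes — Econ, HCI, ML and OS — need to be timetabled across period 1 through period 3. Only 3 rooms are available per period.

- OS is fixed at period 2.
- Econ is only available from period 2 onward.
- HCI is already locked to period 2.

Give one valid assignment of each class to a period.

HCI in period 2, Econ in period 2, ML in period 1, OS in period 2

Checking: HCI=period 2 in [period 2,period 2]; OS=period 2 in [period 2,period 2]; Econ=period 2 in [period 2,period 3]; max 3 per period (cap 3).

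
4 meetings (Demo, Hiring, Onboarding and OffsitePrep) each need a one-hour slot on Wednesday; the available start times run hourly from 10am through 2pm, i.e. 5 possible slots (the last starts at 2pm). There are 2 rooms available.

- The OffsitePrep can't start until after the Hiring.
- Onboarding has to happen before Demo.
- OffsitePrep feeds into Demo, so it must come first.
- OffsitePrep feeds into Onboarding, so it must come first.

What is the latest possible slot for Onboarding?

1pm

Precedence pushes Onboarding to at least 12pm; downstream work caps Onboarding at 1pm.
Onboarding at 1pm is achievable: Demo in 2pm, OffsitePrep in 11am, Onboarding in 1pm, Hiring in 10am.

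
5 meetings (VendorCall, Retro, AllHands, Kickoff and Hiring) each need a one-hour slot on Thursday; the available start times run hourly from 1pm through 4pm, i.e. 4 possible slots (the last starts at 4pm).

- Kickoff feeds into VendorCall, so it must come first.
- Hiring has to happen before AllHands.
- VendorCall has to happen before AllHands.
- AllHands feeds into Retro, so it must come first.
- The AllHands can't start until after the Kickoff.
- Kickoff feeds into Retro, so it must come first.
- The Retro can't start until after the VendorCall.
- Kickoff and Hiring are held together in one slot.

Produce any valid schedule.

Hiring in 1pm; VendorCall in 2pm; AllHands in 3pm; Kickoff in 1pm; Retro in 4pm

Checking: Kickoff(1pm) before Retro(4pm); Hiring(1pm) before AllHands(3pm); Kickoff(1pm) before AllHands(3pm); VendorCall(2pm) before Retro(4pm); Kickoff(1pm) before VendorCall(2pm); AllHands(3pm) before Retro(4pm); VendorCall(2pm) before AllHands(3pm); Kickoff = Hiring = 1pm.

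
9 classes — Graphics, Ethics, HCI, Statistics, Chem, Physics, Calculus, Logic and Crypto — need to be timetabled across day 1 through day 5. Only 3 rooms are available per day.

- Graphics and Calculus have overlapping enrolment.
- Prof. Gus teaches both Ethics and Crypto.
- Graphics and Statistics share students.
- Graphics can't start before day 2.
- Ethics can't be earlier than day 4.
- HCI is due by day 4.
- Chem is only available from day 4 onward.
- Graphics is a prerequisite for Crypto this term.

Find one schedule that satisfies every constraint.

Ethics in day 4, Statistics in day 1, Logic in day 2, Chem in day 4, Graphics in day 2, HCI in day 1, Crypto in day 3, Calculus in day 3, Physics in day 1

Checking: Graphics(day 2) before Crypto(day 3); Ethics(day 4) != Crypto(day 3); Graphics(day 2) != Calculus(day 3); Graphics(day 2) != Statistics(day 1); Graphics=day 2 in [day 2,day 5]; HCI=day 1 in [day 1,day 4]; Ethics=day 4 in [day 4,day 5]; Chem=day 4 in [day 4,day 5]; max 3 per day (cap 3).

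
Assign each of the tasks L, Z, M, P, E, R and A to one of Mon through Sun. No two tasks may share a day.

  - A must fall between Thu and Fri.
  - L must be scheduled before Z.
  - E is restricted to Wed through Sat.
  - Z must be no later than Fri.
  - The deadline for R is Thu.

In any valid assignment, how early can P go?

Mon

P at Mon is achievable: R in Tue; P in Mon; A in Thu; Z in Fri; E in Sat; M in Sun; L in Wed.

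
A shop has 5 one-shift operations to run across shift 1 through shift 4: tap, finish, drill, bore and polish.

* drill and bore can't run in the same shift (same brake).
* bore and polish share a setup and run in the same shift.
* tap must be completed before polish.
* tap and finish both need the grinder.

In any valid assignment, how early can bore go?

Bore must be in the same shift as polish, which can't be before shift 2, so bore is at least shift 2.
bore at shift 2 is achievable: finish=shift 2; bore=shift 2; tap=shift 1; drill=shift 1; polish=shift 2.

shift 2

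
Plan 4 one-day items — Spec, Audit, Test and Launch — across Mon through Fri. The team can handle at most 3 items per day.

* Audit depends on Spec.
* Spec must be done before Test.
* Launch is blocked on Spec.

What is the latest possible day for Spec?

Downstream work caps Spec at Thu.
Spec at Thu is achievable: Audit -> Fri; Spec -> Thu; Launch -> Fri; Test -> Fri.

Thu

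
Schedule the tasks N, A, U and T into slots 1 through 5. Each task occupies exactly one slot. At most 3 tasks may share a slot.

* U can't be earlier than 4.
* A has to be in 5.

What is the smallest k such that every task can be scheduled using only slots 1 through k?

5 slots

With at most 3 per slot and 4 tasks, at least 2 slots are needed.
A can't be placed before 5, so the schedule must run through at least slot 5.
5 works (last occupied slot: 5): for example U=4; N=1; T=1; A=5.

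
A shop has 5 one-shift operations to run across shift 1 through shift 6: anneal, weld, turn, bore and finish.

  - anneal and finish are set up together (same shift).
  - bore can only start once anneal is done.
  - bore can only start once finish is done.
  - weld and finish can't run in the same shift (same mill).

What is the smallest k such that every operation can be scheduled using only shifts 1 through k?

2

The precedence chain requires at least 2 distinct shifts.
2 works (last occupied shift: shift 2): for example bore -> shift 2, weld -> shift 2, finish -> shift 1, anneal -> shift 1, turn -> shift 1.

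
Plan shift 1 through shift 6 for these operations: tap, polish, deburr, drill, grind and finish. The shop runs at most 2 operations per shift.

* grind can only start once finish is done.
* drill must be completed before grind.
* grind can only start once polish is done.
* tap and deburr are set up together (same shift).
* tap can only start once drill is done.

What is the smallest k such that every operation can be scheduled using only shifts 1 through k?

4 shifts

The precedence chain requires at least 2 distinct shifts.
With at most 2 per shift and 6 operations, at least 3 shifts are needed.
Could 3 shifts be enough, i.e. nothing placed later than shift 3? First, grind must come after finish (at shift 1 or later) → {shift 2, shift 3}; finish must come before grind (at shift 3 or earlier) → {shift 1, shift 2}; polish must come before grind (at shift 3 or earlier) → {shift 1, shift 2}; drill must come before grind (at shift 3 or earlier) → {shift 1, shift 2}; tap must come after drill (at shift 1 or later) → {shift 2, shift 3}; deburr must be in the same shift as tap (in {shift 2, shift 3}) → {shift 2, shift 3}. tap could then only be at {shift 2, shift 3}; try each:
- suppose tap is at shift 2; drill must come before tap (at shift 2 or earlier) → {shift 1}; deburr must be in the same shift as tap (in {shift 2}) → {shift 2}; polish can't use shift 2, already full with tap and deburr (limit 2) → {shift 1}; finish can't use shift 2, already full with tap and deburr (limit 2) → {shift 1}; that puts polish, drill and finish all in shift 1 — more than 2 per shift.
- suppose tap is at shift 3; deburr must be in the same shift as tap (in {shift 3}) → {shift 3}; grind can't use shift 3, already full with tap and deburr (limit 2) → {shift 2}; finish must come before grind (at shift 2 or earlier) → {shift 1}; polish must come before grind (at shift 2 or earlier) → {shift 1}; drill must come before grind (at shift 2 or earlier) → {shift 1}; that puts polish, drill and finish all in shift 1 — more than 2 per shift.
Every option fails, so 3 shifts is not enough.
4 works (last occupied shift: shift 4): for example grind -> shift 3, deburr -> shift 4, drill -> shift 1, tap -> shift 4, polish -> shift 1, finish -> shift 2.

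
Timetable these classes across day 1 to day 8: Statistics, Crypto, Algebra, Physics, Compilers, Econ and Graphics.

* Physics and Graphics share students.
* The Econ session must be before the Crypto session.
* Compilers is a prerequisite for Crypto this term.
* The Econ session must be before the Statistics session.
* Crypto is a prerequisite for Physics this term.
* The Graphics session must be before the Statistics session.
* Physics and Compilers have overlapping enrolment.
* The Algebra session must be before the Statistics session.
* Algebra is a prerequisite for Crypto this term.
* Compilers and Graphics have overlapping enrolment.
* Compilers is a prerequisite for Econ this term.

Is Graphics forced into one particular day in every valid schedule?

No

Graphics can be day 1 (e.g. Physics=day 5; Compilers=day 2; Algebra=day 1; Crypto=day 4; Statistics=day 4; Graphics=day 1; Econ=day 3) or day 2 (e.g. Algebra=day 1; Physics=day 4; Econ=day 2; Graphics=day 2; Statistics=day 3; Compilers=day 1; Crypto=day 3).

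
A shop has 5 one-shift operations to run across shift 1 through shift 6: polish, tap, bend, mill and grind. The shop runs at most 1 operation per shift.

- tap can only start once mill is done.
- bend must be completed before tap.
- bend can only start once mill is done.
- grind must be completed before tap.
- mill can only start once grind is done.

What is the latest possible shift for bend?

shift 5

Precedence pushes bend to at least shift 3; downstream work caps bend at shift 5.
bend at shift 5 is achievable: tap -> shift 6; polish -> shift 3; grind -> shift 1; mill -> shift 2; bend -> shift 5.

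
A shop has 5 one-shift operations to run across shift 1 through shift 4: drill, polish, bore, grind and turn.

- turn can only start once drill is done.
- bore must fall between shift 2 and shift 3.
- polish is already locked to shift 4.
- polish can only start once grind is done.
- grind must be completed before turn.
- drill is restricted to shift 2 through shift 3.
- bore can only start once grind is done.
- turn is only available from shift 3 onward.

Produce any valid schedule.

bore=shift 2; polish=shift 4; grind=shift 1; turn=shift 3; drill=shift 2

Checking: grind(shift 1) before bore(shift 2); grind(shift 1) before turn(shift 3); drill(shift 2) before turn(shift 3); grind(shift 1) before polish(shift 4); drill=shift 2 in [shift 2,shift 3]; turn=shift 3 in [shift 3,shift 4]; bore=shift 2 in [shift 2,shift 3]; polish=shift 4 in [shift 4,shift 4].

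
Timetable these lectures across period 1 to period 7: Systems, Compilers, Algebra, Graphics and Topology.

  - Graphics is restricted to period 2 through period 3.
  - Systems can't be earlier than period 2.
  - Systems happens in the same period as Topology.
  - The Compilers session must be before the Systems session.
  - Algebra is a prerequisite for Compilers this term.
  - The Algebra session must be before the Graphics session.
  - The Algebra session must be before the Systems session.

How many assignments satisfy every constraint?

Splitting on Systems: it can be period 3 (2), period 4 (5), period 5 (8), period 6 (11), period 7 (14). Listing each branch's schedules as (Compilers, Algebra, Graphics, Topology) by period number:
Systems=period 3: (2,1,2,3) (2,1,3,3) — 2.
Systems=period 4: (2,1,2,4) (2,1,3,4) (3,1,2,4) (3,1,3,4) (3,2,3,4) — 5.
Systems=period 5: (2,1,2,5) (2,1,3,5) (3,1,2,5) (3,1,3,5) (3,2,3,5) (4,1,2,5) (4,1,3,5) (4,2,3,5) — 8.
Systems=period 6: (2,1,2,6) (2,1,3,6) (3,1,2,6) (3,1,3,6) (3,2,3,6) (4,1,2,6) (4,1,3,6) (4,2,3,6) (5,1,2,6) (5,1,3,6) (5,2,3,6) — 11.
Systems=period 7: (2,1,2,7) (2,1,3,7) (3,1,2,7) (3,1,3,7) (3,2,3,7) (4,1,2,7) (4,1,3,7) (4,2,3,7) (5,1,2,7) (5,1,3,7) (5,2,3,7) (6,1,2,7) (6,1,3,7) (6,2,3,7) — 14.
Summing: 2 + 5 + 8 + 11 + 14 = 40.

40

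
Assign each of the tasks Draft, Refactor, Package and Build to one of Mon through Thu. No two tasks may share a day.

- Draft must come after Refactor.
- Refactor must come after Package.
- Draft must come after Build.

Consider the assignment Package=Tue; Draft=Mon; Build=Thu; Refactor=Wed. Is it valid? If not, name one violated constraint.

No two tasks may share a day — holds.
Refactor must come after Package — holds.
Draft must come after Refactor — violated.
Draft must come after Build — violated.

Invalid. Draft must come after Build.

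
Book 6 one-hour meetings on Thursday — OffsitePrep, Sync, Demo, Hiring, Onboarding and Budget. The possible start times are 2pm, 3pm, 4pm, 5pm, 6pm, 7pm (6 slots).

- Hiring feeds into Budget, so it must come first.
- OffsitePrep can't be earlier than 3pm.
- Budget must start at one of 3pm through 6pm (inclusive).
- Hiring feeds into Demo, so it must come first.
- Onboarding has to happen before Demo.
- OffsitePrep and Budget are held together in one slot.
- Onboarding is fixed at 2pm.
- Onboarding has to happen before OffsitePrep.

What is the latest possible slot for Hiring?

5pm

Downstream work caps Hiring at 5pm.
Hiring at 5pm is achievable: Sync in 2pm, Budget in 6pm, Hiring in 5pm, OffsitePrep in 6pm, Onboarding in 2pm, Demo in 6pm.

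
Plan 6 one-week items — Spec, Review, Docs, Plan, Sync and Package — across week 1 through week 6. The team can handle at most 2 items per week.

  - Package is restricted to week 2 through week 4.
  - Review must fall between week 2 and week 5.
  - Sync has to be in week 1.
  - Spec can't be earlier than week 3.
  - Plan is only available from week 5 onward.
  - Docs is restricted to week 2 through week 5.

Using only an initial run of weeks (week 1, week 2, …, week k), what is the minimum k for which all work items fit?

5

With at most 2 per week and 6 work items, at least 3 weeks are needed.
Plan can't be placed before week 5, so the schedule must run through at least week 5.
5 works (last occupied week: week 5): for example Sync in week 1; Plan in week 5; Spec in week 3; Package in week 2; Docs in week 3; Review in week 2.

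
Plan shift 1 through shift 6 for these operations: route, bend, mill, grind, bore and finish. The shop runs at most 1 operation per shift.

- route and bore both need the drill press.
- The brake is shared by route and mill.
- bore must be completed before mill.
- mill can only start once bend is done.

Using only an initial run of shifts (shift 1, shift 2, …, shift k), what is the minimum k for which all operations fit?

The precedence chain requires at least 2 distinct shifts.
With at most 1 per shift and 6 operations, at least 6 shifts are needed.
6 works (last occupied shift: shift 6): for example mill=shift 3; bore=shift 2; finish=shift 6; route=shift 4; grind=shift 5; bend=shift 1.

6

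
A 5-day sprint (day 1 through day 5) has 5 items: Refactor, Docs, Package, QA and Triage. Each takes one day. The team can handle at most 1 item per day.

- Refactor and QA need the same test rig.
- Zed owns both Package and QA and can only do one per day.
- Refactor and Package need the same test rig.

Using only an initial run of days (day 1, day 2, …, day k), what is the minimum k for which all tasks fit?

5

With at most 1 per day and 5 tasks, at least 5 days are needed.
5 works (last occupied day: day 5): for example Triage=day 5, QA=day 4, Docs=day 2, Refactor=day 1, Package=day 3.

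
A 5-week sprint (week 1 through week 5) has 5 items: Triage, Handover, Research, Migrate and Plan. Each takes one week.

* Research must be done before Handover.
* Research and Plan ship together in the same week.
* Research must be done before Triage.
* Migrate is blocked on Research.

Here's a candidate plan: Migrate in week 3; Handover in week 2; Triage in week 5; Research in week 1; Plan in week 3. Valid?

No — it violates: Research and Plan ship together in the same week

Research must be done before Handover — holds.
Migrate is blocked on Research — holds.
Research must be done before Triage — holds.
Research and Plan ship together in the same week — violated.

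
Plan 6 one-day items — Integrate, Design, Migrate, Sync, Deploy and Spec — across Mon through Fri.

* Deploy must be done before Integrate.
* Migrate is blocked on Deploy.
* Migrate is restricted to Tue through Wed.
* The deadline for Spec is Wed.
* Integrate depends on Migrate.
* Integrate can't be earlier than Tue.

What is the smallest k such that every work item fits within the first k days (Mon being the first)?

The precedence chain requires at least 3 distinct days.
3 works (last occupied day: Wed): for example Spec in Mon, Migrate in Tue, Design in Mon, Integrate in Wed, Deploy in Mon, Sync in Mon.

3 days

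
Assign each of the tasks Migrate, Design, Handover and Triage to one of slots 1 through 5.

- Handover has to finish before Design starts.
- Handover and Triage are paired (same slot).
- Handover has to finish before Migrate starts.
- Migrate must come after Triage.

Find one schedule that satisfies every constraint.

Triage=1; Migrate=2; Handover=1; Design=2

Checking: Handover(1) before Design(2); Handover(1) before Migrate(2); Triage(1) before Migrate(2); Handover = Triage = 1.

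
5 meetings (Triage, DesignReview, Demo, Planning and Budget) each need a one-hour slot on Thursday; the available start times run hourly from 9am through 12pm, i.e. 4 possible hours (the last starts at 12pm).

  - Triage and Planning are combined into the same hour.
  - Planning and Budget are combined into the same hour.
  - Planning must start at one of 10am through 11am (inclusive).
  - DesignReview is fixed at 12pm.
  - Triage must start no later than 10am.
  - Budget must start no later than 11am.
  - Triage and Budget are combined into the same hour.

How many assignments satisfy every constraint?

4

Enumerating: DesignReview in 12pm; Triage in 10am; Planning in 10am; Demo in 9am; Budget in 10am | Triage=10am; Demo=10am; Planning=10am; Budget=10am; DesignReview=12pm | Planning in 10am, Demo in 11am, Budget in 10am, DesignReview in 12pm, Triage in 10am | DesignReview=12pm, Triage=10am, Budget=10am, Planning=10am, Demo=12pm.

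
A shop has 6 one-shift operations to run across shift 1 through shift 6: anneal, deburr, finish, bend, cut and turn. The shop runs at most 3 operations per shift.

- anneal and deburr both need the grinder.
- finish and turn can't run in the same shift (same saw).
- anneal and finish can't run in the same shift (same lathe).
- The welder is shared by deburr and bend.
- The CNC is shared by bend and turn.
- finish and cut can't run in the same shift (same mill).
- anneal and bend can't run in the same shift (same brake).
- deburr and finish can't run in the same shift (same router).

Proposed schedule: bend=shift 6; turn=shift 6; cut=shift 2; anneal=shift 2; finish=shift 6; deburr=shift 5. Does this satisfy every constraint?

anneal and finish can't run in the same shift (same lathe) — holds.
finish and cut can't run in the same shift (same mill) — holds.
The CNC is shared by bend and turn — violated.
anneal and bend can't run in the same shift (same brake) — holds.
The welder is shared by deburr and bend — holds.
anneal and deburr both need the grinder — holds.
finish and turn can't run in the same shift (same saw) — violated.
deburr and finish can't run in the same shift (same router) — holds.
The shop runs at most 3 operations per shift — holds.

No — it violates: The CNC is shared by bend and turn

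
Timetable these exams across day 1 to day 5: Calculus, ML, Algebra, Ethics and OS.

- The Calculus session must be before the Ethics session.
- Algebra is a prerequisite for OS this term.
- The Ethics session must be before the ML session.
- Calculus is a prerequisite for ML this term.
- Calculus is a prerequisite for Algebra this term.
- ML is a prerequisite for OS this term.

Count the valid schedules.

13

Splitting on Calculus: it can be day 1 (11), day 2 (2). Listing each branch's schedules as (ML, Algebra, Ethics, OS) by day number:
Calculus=day 1: (3,2,2,4) (3,2,2,5) (3,3,2,4) (3,3,2,5) (3,4,2,5) (4,2,2,5) (4,2,3,5) (4,3,2,5) (4,3,3,5) (4,4,2,5) (4,4,3,5) — 11.
Calculus=day 2: (4,3,3,5) (4,4,3,5) — 2.
Summing: 11 + 2 = 13.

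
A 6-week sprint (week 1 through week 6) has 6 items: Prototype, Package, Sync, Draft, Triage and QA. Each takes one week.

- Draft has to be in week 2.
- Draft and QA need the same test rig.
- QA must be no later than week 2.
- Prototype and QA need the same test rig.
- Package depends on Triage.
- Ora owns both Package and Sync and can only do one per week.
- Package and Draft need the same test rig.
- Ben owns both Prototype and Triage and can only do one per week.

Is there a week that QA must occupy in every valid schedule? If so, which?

QA's window is week 1–week 2.
Draft is fixed at week 2, and QA can't share a week with Draft.
So QA must be week 1.

week 1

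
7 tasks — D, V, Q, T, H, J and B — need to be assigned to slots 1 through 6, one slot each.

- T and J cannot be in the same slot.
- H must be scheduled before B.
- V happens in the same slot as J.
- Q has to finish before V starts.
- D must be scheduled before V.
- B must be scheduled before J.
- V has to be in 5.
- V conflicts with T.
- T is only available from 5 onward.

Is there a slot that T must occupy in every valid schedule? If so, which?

6

T's window is 5–6.
V is fixed at 5, and T can't share a slot with V.
So T must be 6.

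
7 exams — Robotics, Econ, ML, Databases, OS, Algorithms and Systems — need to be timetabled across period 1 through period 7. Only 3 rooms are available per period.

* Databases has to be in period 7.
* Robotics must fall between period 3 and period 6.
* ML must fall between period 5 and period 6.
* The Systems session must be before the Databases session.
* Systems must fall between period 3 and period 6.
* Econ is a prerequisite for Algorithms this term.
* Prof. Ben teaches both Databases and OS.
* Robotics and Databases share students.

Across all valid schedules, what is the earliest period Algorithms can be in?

period 2

Precedence pushes Algorithms to at least period 2.
Algorithms at period 2 is achievable: ML=period 5, Econ=period 1, OS=period 1, Systems=period 3, Databases=period 7, Robotics=period 3, Algorithms=period 2.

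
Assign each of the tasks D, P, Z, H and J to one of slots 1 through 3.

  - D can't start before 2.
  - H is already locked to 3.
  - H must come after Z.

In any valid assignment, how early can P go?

P at 1 is achievable: H -> 3; Z -> 1; J -> 1; P -> 1; D -> 2.

1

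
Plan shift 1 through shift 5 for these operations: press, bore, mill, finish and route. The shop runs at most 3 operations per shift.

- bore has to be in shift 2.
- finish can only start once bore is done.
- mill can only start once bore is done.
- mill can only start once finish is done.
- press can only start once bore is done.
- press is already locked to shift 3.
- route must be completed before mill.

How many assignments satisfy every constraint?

11

Splitting on mill: it can be shift 4 (3), shift 5 (8). Listing each branch's schedules as (press, bore, finish, route) by shift number:
mill=shift 4: (3,2,3,1) (3,2,3,2) (3,2,3,3) — 3.
mill=shift 5: (3,2,3,1) (3,2,3,2) (3,2,3,3) (3,2,3,4) (3,2,4,1) (3,2,4,2) (3,2,4,3) (3,2,4,4) — 8.
Summing: 3 + 8 = 11.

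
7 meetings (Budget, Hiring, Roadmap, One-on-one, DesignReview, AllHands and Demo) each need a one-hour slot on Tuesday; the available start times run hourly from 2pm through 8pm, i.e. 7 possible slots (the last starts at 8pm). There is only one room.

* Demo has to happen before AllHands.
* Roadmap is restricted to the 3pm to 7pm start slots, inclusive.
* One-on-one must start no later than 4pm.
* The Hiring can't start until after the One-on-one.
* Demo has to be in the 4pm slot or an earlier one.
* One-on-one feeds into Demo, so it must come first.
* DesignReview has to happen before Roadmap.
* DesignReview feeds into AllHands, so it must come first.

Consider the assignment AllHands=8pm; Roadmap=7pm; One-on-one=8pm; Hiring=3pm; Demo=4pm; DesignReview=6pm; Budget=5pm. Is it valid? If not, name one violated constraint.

Invalid. One-on-one must start no later than 4pm.

Roadmap is restricted to the 3pm to 7pm start slots, inclusive — holds.
One-on-one must start no later than 4pm — violated.
DesignReview has to happen before Roadmap — holds.
One-on-one feeds into Demo, so it must come first — violated.
DesignReview feeds into AllHands, so it must come first — holds.
Demo has to be in the 4pm slot or an earlier one — holds.
The Hiring can't start until after the One-on-one — violated.
Demo has to happen before AllHands — holds.
There is only one room — violated.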